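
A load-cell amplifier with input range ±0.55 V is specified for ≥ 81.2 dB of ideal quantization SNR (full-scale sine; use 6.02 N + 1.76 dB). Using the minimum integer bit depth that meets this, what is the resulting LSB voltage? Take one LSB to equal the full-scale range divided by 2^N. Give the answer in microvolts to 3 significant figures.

Full-scale range = 0.55 V − (-0.55 V) = 1.1 V.
N ≥ (81.2 − 1.76)/6.02 = 13.196 → N_min = 14.
Step size = 1.1/16384 V = 67.1 µV.

67.1 µV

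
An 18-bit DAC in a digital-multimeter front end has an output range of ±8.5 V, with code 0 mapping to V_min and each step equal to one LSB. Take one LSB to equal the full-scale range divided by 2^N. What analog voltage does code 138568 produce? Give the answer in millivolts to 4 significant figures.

Span: 8.5 V − (-8.5 V) = 17 V. LSB = 17 V / 2^18.
V_out = -8.5 + 138568 × (17/262144) V
      = -8.5 V + 8.98611 V = 0.486115 V.

486.1 mV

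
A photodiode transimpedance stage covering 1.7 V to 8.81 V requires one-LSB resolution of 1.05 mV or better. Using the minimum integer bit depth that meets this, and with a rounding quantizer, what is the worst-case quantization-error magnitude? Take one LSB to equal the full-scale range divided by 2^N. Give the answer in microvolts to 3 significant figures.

434 µV

The full-scale span is 8.81 − (1.7) = 7.11 V.
7.11 V / 1.05 mV = 6771. Since 2^12 = 4096 and 2^13 = 8192, N = 13.
LSB = 7.11 V / 2^13 = 0.86792 mV.
|e|_max = LSB/2 = 434 µV.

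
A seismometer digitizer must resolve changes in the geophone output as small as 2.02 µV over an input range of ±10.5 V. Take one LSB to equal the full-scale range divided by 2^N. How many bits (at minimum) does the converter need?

The full-scale span is 10.5 − (-10.5) = 21 V.
Required number of levels: 21/2.02 µV = 1.0396e7; smallest N with 2^N ≥ that is 24.

24 bits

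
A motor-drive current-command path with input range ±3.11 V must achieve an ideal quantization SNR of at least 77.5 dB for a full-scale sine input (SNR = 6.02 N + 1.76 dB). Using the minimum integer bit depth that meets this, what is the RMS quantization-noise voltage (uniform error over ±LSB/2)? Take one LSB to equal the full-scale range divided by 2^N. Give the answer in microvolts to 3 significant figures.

219 µV

Span: 3.11 V − (-3.11 V) = 6.22 V.
Required N = ⌈(77.5 − 1.76)/6.02⌉ = ⌈12.581⌉ = 13.
One LSB is 6.22 V / 8192 = 0.75928 mV.
V_rms = LSB/√12 = 219 µV.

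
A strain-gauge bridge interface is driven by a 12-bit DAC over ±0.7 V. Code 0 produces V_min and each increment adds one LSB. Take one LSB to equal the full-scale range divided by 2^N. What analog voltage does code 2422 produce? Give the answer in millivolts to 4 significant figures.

127.8 mV

Full-scale range = 0.7 V − (-0.7 V) = 1.4 V. LSB = 1.4 V / 2^12.
V_out = V_min + code × LSB = -0.7 V + 2422 × 1.4 V / 4096
      = -0.7 + 0.827832 = 0.127832 V.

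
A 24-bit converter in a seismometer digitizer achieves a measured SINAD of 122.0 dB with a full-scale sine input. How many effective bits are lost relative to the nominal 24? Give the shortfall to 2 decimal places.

Effective bits = (122.0 − 1.76)/6.02 = 19.9734.
Shortfall = 24 − 19.9734 = 4.0266 bits.

4.03 bits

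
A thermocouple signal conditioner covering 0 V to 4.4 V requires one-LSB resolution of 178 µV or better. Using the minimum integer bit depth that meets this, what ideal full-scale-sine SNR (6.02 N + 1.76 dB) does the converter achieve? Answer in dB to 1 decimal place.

92.1 dB

Span = 4.4 V.
Levels needed ≥ 4.4/178 µV = 24720. 2^15 = 32768 suffices, so N_min = 15.
Ideal SNR at N = 15: 6.02·15 + 1.76 = 92.1 dB.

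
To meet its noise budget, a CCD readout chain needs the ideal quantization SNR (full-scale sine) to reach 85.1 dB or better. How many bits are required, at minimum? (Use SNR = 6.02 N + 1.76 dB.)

Solving 6.02 N ≥ 85.1 − 1.76: N ≥ 13.844. Round up → N = 14.

14 bits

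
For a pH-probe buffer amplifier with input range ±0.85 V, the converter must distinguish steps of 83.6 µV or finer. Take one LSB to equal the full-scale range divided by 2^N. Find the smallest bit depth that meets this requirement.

15 bits

Range = 0.85 − (-0.85) = 1.7 V.
1.7 V / 83.6 µV = 20330. Since 2^14 = 16384 and 2^15 = 32768, N = 15.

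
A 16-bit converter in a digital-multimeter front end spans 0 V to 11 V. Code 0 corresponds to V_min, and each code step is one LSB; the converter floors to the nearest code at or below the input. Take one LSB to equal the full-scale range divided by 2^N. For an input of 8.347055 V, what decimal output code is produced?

Span = 11 V. LSB = 11 V / 2^16 ≈ 167.8 µV.
V_in − V_min = 8.347055 − (0) = 8.347055 V.
Divide by LSB: 8.347055 × 65536/11 = 49730.2360.
Truncating gives code 49730.

49730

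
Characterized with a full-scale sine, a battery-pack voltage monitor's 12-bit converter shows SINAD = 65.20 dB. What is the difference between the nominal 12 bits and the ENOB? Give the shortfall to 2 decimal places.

ENOB = (SINAD − 1.76)/6.02 = (65.20 − 1.76)/6.02 = 10.5382 bits.
Shortfall = 12 − 10.5382 = 1.4618 bits.

1.46 bits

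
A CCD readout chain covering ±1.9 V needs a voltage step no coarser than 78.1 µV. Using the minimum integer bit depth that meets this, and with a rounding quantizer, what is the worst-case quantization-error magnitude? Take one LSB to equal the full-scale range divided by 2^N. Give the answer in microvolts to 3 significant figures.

29.0 µV

Range = 1.9 − (-1.9) = 3.8 V.
Levels needed ≥ 3.8/78.1 µV = 48660. 2^16 = 65536 suffices, so N_min = 16.
One LSB is 3.8 V / 65536 = 57.983 µV.
Half an LSB is 29.0 µV.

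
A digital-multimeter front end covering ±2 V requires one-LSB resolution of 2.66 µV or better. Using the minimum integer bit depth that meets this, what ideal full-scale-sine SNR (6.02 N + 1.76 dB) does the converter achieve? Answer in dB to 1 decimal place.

128.2 dB

Full-scale range = 2 V − (-2 V) = 4 V.
Levels needed ≥ 4/2.66 µV = 1.504e6. 2^21 = 2097152 suffices, so N_min = 21.
6.02(21) + 1.76 = 128.18 dB.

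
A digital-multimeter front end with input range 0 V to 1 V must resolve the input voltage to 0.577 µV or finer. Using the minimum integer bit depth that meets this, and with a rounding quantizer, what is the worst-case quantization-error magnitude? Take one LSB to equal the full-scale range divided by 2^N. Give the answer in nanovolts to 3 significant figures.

238 nV

Full-scale range = 1 V.
1 V / 0.577 µV = 1.733e6. Since 2^20 = 1048576 and 2^21 = 2097152, N = 21.
LSB = 1 V ÷ 2^21 = 1/2097152 V = 476.84 nV.
Max error for round-to-nearest is LSB/2 = 238 nV.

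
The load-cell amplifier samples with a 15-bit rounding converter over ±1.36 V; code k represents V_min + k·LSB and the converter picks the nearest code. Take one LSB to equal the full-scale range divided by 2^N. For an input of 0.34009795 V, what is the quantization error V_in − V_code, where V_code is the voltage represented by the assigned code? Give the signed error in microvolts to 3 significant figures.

+14.9 µV

Full-scale range = 1.36 V − (-1.36 V) = 2.72 V. LSB = 2.72 V / 2^15 ≈ 83.01 µV.
(V_in − V_min)/LSB = (0.34009795 − (-1.36)) × 32768/2.72 = 20481.1800 → nearest code k = 20481.
V_code = V_min + k × range/2^15 = -1.36 + 20481 × 2.72/32768 = 0.34008300781 V.
V_in − V_code = 0.34009795 − (0.34008300781) = +14.9 µV.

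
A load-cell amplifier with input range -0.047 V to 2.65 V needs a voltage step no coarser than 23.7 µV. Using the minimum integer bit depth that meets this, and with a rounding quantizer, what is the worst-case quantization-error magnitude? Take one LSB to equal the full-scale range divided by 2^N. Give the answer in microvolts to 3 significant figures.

Range = 2.65 − (-0.047) = 2.697 V.
Levels needed ≥ 2.697/23.7 µV = 113800. 2^17 = 131072 suffices, so N_min = 17.
LSB = 2.697 V ÷ 2^17 = 2.697/131072 V = 20.576 µV.
Half an LSB is 10.3 µV.

10.3 µV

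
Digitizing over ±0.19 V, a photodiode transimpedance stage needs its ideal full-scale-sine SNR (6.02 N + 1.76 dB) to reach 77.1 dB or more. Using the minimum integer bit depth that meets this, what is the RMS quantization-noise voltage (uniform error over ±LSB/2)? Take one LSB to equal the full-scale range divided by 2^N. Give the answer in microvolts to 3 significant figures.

Range = 0.19 − (-0.19) = 0.38 V.
6.02 N + 1.76 ≥ 77.1 gives N ≥ 12.515, so the minimum integer is 13.
Step size = 0.38/8192 V = 46.387 µV.
V_rms = LSB/√12 = 13.4 µV.

13.4 µV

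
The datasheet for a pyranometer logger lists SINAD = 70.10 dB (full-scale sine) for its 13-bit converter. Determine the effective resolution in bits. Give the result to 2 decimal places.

Inverting SNR = 6.02 N + 1.76: N_eff = (70.10 − 1.76)/6.02 = 11.3522.

11.35 bits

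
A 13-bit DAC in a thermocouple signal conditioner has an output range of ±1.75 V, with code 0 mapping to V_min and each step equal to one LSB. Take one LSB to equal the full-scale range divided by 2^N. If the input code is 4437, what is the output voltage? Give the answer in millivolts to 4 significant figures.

Full-scale range = 1.75 V − (-1.75 V) = 3.5 V. LSB = 3.5 V / 2^13.
V_out = V_min + code × LSB = -1.75 V + 4437 × 3.5 V / 8192
      = -1.75 + 1.89569 = 0.145691 V.

145.7 mV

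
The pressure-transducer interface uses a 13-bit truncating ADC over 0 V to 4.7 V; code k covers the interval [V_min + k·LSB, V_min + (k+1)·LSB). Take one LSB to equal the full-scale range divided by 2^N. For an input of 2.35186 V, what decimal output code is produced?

4099

V_FS = 4.7 V. LSB = 4.7 V / 2^13 ≈ 0.5737 mV.
V_in − V_min = 2.35186 − (0) = 2.35186 V.
Divide by LSB: 2.35186 × 8192/4.7 = 4099.2419.
Truncating gives code 4099.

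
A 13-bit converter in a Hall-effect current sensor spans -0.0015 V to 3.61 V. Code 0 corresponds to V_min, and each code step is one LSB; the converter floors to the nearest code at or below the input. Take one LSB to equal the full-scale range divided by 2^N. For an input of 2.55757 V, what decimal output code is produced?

5804

Span: 3.61 V − (-0.0015 V) = 3.6115 V. LSB = 3.6115 V / 2^13 ≈ 440.9 µV.
V_in − V_min = 2.55757 − (-0.0015) = 2.55907 V.
Divide by LSB: 2.55907 × 8192/3.6115 = 5804.7630.
Truncating gives code 5804.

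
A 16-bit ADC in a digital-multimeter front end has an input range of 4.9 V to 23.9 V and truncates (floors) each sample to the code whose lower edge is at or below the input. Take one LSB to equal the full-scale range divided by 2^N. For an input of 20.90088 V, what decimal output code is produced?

55191

Span: 23.9 V − (4.9 V) = 19 V. LSB = 19 V / 2^16 ≈ 289.9 µV.
V_in − V_min = 20.90088 − (4.9) = 16.00088 V.
Divide by LSB: 16.00088 × 65536/19 = 55191.2459.
Truncating gives code 55191.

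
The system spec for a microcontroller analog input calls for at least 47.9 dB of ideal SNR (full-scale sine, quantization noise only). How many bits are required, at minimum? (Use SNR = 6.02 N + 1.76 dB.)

Solving 6.02 N ≥ 47.9 − 1.76: N ≥ 7.664. Round up → N = 8.

8 bits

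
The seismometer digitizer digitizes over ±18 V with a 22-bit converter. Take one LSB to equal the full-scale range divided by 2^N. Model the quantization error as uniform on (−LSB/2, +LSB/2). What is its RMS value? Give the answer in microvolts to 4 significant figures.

Span: 18 V − (-18 V) = 36 V.
One LSB is 36 V / 4194304 = 8.58307 µV.
V_rms = LSB/√12 = 8.58307 µV / √12 = 2.478 µV.

2.478 µV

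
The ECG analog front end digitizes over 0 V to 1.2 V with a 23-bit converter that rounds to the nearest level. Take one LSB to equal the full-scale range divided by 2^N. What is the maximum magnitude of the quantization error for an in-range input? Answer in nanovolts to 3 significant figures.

71.5 nV

V_FS = 1.2 V.
Step size = 1.2/8388608 V = 143.05 nV.
Worst-case error for round-to-nearest is half an LSB: 71.5 nV.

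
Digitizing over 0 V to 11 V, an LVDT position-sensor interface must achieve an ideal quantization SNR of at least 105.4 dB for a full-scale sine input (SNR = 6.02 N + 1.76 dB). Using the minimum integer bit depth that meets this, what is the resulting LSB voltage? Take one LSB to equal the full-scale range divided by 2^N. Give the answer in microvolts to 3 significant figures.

Span = 11 V.
Solving 6.02 N ≥ 105.4 − 1.76: N ≥ 17.216. Round up → N = 18.
LSB = 11 V ÷ 2^18 = 11/262144 V = 42.0 µV.

42.0 µV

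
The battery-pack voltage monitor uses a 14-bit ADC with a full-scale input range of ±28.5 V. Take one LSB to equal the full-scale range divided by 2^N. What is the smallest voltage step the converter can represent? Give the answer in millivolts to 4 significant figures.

Span: 28.5 V − (-28.5 V) = 57 V.
Number of codes = 2^14 = 16384.
LSB = 57 V / 2^14 = 3.479 mV.

3.479 mV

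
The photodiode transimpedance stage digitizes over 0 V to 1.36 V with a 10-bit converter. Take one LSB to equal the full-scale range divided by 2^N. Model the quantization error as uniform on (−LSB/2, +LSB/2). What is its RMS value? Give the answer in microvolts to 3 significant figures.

383 µV

Range is 1.36 V.
LSB = 1.36 V / 2^10 = 1.3281 mV.
For a uniform distribution on [−LSB/2, +LSB/2], V_rms = LSB/√12 = 1.3281 mV/3.4641 = 383 µV.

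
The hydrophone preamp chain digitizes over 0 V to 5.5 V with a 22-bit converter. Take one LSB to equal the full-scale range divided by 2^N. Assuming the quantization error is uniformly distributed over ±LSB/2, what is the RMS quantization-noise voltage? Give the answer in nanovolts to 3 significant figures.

Span = 5.5 V.
One LSB is 5.5 V / 4194304 = 1.3113 µV.
For a uniform distribution on [−LSB/2, +LSB/2], V_rms = LSB/√12 = 1.3113 µV/3.4641 = 379 nV.

379 nV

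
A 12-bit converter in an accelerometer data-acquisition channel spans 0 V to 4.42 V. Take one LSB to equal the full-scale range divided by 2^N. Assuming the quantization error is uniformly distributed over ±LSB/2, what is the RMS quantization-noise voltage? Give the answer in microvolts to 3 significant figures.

Full-scale range = 4.42 V.
LSB = 4.42 V / 2^12 = 1.0791 mV.
For a uniform distribution on [−LSB/2, +LSB/2], V_rms = LSB/√12 = 1.0791 mV/3.4641 = 312 µV.

312 µV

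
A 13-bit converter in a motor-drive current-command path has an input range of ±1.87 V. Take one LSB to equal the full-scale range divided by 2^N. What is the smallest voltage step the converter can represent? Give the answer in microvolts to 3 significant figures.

457 µV

The full-scale span is 1.87 − (-1.87) = 3.74 V.
Number of codes = 2^13 = 8192.
LSB = 3.74 V ÷ 2^13 = 3.74/8192 V = 457 µV.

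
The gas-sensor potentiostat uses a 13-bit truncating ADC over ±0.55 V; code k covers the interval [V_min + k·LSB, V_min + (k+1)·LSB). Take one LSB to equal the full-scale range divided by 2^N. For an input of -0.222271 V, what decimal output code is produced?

2440

Full-scale range = 0.55 V − (-0.55 V) = 1.1 V. LSB = 1.1 V / 2^13 ≈ 134.3 µV.
V_in − V_min = -0.222271 − (-0.55) = 0.327729 V.
Divide by LSB: 0.327729 × 8192/1.1 = 2440.6872.
Truncating gives code 2440.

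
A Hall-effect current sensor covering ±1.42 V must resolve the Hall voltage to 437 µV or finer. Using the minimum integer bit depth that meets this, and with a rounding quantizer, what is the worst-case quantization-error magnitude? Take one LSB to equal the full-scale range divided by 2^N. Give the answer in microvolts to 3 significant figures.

Full-scale range = 1.42 V − (-1.42 V) = 2.84 V.
Need 2^N ≥ 2.84 V / 437 µV = 6499 → N_min = 13.
LSB = 2.84 V / 2^13 = 346.68 µV.
|e|_max = LSB/2 = 173 µV.

173 µV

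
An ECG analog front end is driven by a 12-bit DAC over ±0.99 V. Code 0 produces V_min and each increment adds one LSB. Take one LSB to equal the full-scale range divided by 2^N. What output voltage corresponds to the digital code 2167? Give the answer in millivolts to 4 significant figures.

57.52 mV

Full-scale range = 0.99 V − (-0.99 V) = 1.98 V. LSB = 1.98 V / 2^12.
Output = V_min + (2167/4096) × range = -0.99 + 0.529053 × 1.98 V
      = -0.99 + 1.04752 = 0.0575244 V.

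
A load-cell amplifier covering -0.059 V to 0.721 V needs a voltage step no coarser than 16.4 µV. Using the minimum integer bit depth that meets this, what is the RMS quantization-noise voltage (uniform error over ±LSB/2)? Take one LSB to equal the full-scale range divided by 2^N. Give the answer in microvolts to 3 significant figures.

The full-scale span is 0.721 − (-0.059) = 0.78 V.
Required number of levels: 0.78/16.4 µV = 47561; smallest N with 2^N ≥ that is 16.
Step size = 0.78/65536 V = 11.902 µV.
V_rms = LSB/√12 = 3.44 µV.

3.44 µV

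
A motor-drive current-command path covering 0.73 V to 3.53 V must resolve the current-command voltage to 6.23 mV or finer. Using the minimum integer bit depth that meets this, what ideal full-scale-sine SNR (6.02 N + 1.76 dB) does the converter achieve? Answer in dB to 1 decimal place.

55.9 dB

The full-scale span is 3.53 − (0.73) = 2.8 V.
2.8 V / 6.23 mV = 449.4. Since 2^8 = 256 and 2^9 = 512, N = 9.
6.02(9) + 1.76 = 55.94 dB.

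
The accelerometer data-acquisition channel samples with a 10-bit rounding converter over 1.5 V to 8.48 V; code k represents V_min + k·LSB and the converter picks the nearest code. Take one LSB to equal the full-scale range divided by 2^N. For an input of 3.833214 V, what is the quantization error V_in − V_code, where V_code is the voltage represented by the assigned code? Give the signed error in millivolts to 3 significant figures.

Range = 8.48 − (1.5) = 6.98 V. LSB = 6.98 V / 2^10 ≈ 6.816 mV.
(3.833214 − (1.5)) / LSB = 2.333214 × 1024/6.98 = 342.2939. Nearest integer: k = 342.
V_code = 1.5 + (342/1024) × 6.98 = 3.831210938 V.
e = 3.833214 − (3.831210938) = +2.00 mV.

+2.00 mV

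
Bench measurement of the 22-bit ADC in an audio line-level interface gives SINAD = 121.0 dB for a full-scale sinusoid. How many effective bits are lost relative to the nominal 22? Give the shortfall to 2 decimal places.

Effective bits = (121.0 − 1.76)/6.02 = 19.8073.
22 − 19.8073 = 2.19 bits below nominal.

2.19 bits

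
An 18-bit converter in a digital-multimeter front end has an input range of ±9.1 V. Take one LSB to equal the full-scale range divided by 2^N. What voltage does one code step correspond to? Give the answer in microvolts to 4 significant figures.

Range = 9.1 − (-9.1) = 18.2 V.
Number of codes = 2^18 = 262144.
LSB = 18.2 V / 2^18 = 69.43 µV.

69.43 µV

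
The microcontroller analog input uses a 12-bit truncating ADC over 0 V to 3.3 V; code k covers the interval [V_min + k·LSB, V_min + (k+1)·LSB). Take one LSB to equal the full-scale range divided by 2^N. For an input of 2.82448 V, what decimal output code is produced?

3505

Span = 3.3 V. LSB = 3.3 V / 2^12 ≈ 0.8057 mV.
(V_in − V_min) × 2^12/range = (2.82448 − (0)) × 4096/3.3 = 3505.779.
Floor → code = 3505.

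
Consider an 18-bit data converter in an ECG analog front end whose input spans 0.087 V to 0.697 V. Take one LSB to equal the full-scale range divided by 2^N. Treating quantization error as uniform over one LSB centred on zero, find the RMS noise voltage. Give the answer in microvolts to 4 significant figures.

Range = 0.697 − (0.087) = 0.61 V.
LSB = 0.61 V ÷ 2^18 = 0.61/262144 V = 2.32697 µV.
For a uniform distribution on [−LSB/2, +LSB/2], V_rms = LSB/√12 = 2.32697 µV/3.4641 = 0.6717 µV.

0.6717 µV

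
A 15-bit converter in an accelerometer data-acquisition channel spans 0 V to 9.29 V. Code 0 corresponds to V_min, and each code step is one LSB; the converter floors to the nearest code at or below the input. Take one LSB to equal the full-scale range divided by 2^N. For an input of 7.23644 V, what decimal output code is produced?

25524

Range is 9.29 V. LSB = 9.29 V / 2^15 ≈ 283.5 µV.
V_in − V_min = 7.23644 − (0) = 7.23644 V.
Divide by LSB: 7.23644 × 32768/9.29 = 25524.6142.
Truncating gives code 25524.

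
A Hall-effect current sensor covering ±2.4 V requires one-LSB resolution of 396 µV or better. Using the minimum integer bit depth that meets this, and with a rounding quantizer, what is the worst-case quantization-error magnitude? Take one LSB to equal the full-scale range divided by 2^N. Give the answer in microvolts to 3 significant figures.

146 µV

The full-scale span is 2.4 − (-2.4) = 4.8 V.
4.8 V / 396 µV = 12120. Since 2^13 = 8192 and 2^14 = 16384, N = 14.
LSB = 4.8 V ÷ 2^14 = 4.8/16384 V = 292.97 µV.
|e|_max = LSB/2 = 146 µV.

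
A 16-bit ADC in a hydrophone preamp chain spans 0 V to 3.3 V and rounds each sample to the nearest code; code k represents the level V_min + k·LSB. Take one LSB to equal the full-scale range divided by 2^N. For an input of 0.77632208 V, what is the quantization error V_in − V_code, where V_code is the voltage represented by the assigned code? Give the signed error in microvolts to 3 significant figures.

+14.4 µV

V_FS = 3.3 V. LSB = 3.3 V / 2^16 ≈ 50.35 µV.
(0.77632208 − (0)) / LSB = 0.77632208 × 65536/3.3 = 15417.2860. Nearest integer: k = 15417.
V_code = 0 + (15417/65536) × 3.3 = 0.77630767822 V.
V_in − V_code = 0.77632208 − (0.77630767822) = +14.4 µV.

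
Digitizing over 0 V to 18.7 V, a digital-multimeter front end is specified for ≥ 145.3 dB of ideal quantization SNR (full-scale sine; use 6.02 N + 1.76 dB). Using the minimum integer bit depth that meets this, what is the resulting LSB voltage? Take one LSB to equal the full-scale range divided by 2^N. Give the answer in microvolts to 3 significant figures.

1.11 µV

Span = 18.7 V.
Required N = ⌈(145.3 − 1.76)/6.02⌉ = ⌈23.844⌉ = 24.
One LSB is 18.7 V / 16777216 = 1.11 µV.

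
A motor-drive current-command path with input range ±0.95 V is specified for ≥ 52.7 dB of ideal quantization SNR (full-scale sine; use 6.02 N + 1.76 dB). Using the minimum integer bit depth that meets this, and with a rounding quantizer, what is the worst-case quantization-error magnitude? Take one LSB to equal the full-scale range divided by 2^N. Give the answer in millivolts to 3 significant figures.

Span: 0.95 V − (-0.95 V) = 1.9 V.
6.02 N + 1.76 ≥ 52.7 gives N ≥ 8.462, so the minimum integer is 9.
LSB = 1.9 V ÷ 2^9 = 1.9/512 V = 3.7109 mV.
|e|_max = LSB/2 = 1.86 mV.

1.86 mV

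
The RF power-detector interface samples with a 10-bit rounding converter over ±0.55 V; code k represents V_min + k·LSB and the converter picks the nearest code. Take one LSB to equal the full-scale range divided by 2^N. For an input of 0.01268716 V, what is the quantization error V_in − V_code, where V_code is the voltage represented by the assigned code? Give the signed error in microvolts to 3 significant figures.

−203 µV

Span: 0.55 V − (-0.55 V) = 1.1 V. LSB = 1.1 V / 2^10 ≈ 1.074 mV.
Position in LSBs: (0.01268716 − (-0.55)) × 1024/1.1 = 523.8106; rounding gives k = 524.
V_code = -0.55 + (524/1024) × 1.1 = 0.01289062500 V.
e = 0.01268716 − (0.01289062500) = −203 µV.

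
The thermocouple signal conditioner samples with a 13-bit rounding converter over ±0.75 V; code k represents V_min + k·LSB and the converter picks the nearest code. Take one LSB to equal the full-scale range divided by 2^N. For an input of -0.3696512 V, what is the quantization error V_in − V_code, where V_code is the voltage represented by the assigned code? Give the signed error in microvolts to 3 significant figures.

Full-scale range = 0.75 V − (-0.75 V) = 1.5 V. LSB = 1.5 V / 2^13 ≈ 183.1 µV.
(V_in − V_min)/LSB = (-0.3696512 − (-0.75)) × 8192/1.5 = 2077.2116 → nearest code k = 2077.
V_code = V_min + k × range/2^13 = -0.75 + 2077 × 1.5/8192 = -0.3696899414 V.
Error = V_in − V_code = -0.3696512 − (-0.3696899414) = +38.7 µV.

+38.7 µV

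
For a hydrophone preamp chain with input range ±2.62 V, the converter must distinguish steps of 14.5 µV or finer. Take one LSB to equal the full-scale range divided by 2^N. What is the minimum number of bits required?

Range = 2.62 − (-2.62) = 5.24 V.
5.24 V / 14.5 µV = 361400. Since 2^18 = 262144 and 2^19 = 524288, N = 19.

19 bits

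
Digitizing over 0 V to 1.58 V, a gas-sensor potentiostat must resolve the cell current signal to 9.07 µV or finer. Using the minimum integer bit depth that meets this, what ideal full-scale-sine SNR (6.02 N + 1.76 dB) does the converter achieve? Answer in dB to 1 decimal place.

110.1 dB

Full-scale range = 1.58 V.
Need 2^N ≥ 1.58 V / 9.07 µV = 174200 → N_min = 18.
Ideal SNR at N = 18: 6.02·18 + 1.76 = 110.1 dB.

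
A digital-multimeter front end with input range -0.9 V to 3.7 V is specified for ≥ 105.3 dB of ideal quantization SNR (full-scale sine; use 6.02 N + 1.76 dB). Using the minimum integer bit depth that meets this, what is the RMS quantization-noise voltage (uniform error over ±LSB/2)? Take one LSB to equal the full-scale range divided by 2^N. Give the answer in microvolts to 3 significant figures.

Span: 3.7 V − (-0.9 V) = 4.6 V.
N ≥ (105.3 − 1.76)/6.02 = 17.199 → N_min = 18.
One LSB is 4.6 V / 262144 = 17.548 µV.
σ_q = LSB/√12 = 17.548 µV/3.4641 = 5.07 µV.

5.07 µV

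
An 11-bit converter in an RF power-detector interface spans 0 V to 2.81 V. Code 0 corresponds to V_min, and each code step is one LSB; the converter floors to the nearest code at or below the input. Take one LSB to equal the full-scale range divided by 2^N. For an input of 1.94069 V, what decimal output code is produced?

Full-scale range = 2.81 V. LSB = 2.81 V / 2^11 ≈ 1.372 mV.
code = ⌊(V_in − V_min)/LSB⌋ = ⌊(V_in − V_min) × 2^11 / range⌋
     = ⌊(1.94069 − (0)) × 2048 / 2.81⌋ = ⌊1.94069 × 2048/2.81⌋
     = ⌊1414.425⌋ = 1414.

1414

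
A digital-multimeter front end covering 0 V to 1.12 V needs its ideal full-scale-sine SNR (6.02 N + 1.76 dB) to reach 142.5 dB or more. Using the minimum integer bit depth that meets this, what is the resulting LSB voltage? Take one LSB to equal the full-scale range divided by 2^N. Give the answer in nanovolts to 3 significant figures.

V_FS = 1.12 V.
Solving 6.02 N ≥ 142.5 − 1.76: N ≥ 23.379. Round up → N = 24.
LSB = 1.12 V / 2^24 = 66.8 nV.

66.8 nV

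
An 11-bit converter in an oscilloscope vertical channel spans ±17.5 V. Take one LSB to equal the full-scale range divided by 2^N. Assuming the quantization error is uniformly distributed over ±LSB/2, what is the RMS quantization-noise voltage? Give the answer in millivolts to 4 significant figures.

Full-scale range = 17.5 V − (-17.5 V) = 35 V.
Step size = 35/2048 V = 17.0898 mV.
RMS of a uniform error over width LSB is LSB/√12 = 4.933 mV.

4.933 mV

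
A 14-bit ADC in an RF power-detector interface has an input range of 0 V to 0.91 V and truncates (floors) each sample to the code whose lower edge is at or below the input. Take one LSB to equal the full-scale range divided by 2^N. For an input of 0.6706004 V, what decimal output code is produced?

12073

Range is 0.91 V. LSB = 0.91 V / 2^14 ≈ 55.54 µV.
code = ⌊(V_in − V_min)/LSB⌋ = ⌊(V_in − V_min) × 2^14 / range⌋
     = ⌊(0.6706004 − (0)) × 16384 / 0.91⌋ = ⌊0.6706004 × 16384/0.91⌋
     = ⌊12073.755⌋ = 12073.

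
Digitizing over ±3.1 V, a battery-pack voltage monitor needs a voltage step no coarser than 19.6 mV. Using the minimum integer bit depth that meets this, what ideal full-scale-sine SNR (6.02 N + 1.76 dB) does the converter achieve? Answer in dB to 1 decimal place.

55.9 dB

Span: 3.1 V − (-3.1 V) = 6.2 V.
Levels needed ≥ 6.2/19.6 mV = 316.3. 2^9 = 512 suffices, so N_min = 9.
Ideal SNR at N = 9: 6.02·9 + 1.76 = 55.9 dB.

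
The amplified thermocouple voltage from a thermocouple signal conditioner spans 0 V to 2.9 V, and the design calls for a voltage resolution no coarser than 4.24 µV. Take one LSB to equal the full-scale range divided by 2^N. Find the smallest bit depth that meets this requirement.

Span = 2.9 V.
Need 2^N ≥ 2.9 V / 4.24 µV = 684000 → N_min = 20.

20 bits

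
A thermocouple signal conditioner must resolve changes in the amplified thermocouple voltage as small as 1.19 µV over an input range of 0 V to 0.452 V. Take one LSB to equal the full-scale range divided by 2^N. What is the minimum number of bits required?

19 bits

V_FS = 0.452 V.
Levels needed ≥ 0.452/1.19 µV = 379800. 2^19 = 524288 suffices, so N_min = 19.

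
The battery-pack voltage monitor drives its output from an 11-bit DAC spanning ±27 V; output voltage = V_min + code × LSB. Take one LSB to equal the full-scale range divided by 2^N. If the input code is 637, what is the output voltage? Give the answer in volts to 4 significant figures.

Full-scale range = 27 V − (-27 V) = 54 V. LSB = 54 V / 2^11.
V_out = -27 + 637 × (54/2048) V
      = -27 V + 16.7959 V = -10.2041 V.

-10.20 V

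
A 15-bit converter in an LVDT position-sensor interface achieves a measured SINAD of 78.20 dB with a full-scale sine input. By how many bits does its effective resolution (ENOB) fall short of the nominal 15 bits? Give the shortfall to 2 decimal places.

N_eff = (78.20 − 1.76)/6.02 = 12.6977 bits.
15 − 12.6977 = 2.30 bits below nominal.

2.30 bits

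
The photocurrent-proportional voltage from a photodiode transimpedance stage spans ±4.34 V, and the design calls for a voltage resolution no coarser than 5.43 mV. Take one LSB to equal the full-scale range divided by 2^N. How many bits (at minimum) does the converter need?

Span: 4.34 V − (-4.34 V) = 8.68 V.
8.68 V / 5.43 mV = 1599. Since 2^10 = 1024 and 2^11 = 2048, N = 11.

11 bits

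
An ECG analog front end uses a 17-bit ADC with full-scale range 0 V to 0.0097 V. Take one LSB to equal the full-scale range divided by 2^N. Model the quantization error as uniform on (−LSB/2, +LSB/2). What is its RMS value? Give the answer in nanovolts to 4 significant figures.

21.36 nV

Span = 0.0097 V.
LSB = 0.0097 V / 2^17 = 74.0051 nV.
RMS of a uniform error over width LSB is LSB/√12 = 21.36 nV.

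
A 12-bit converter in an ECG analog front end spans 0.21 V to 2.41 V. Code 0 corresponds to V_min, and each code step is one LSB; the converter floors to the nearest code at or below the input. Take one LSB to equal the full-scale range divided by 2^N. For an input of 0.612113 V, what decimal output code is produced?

Full-scale range = 2.41 V − (0.21 V) = 2.2 V. LSB = 2.2 V / 2^12 ≈ 0.5371 mV.
V_in − V_min = 0.612113 − (0.21) = 0.402113 V.
Divide by LSB: 0.402113 × 4096/2.2 = 748.6613.
Truncating gives code 748.

748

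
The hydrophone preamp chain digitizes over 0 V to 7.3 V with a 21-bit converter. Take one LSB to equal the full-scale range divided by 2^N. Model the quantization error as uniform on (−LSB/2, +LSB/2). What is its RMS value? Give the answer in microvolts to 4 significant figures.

1.005 µV

Full-scale range = 7.3 V.
LSB = 7.3 V ÷ 2^21 = 7.3/2097152 V = 3.48091 µV.
RMS of a uniform error over width LSB is LSB/√12 = 1.005 µV.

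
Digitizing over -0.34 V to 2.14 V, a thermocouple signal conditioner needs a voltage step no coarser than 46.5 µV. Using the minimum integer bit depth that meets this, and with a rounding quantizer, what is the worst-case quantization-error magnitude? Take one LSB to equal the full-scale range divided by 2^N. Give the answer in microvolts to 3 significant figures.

18.9 µV

The full-scale span is 2.14 − (-0.34) = 2.48 V.
Need 2^N ≥ 2.48 V / 46.5 µV = 53330 → N_min = 16.
LSB = 2.48 V / 2^16 = 37.842 µV.
|e|_max = LSB/2 = 18.9 µV.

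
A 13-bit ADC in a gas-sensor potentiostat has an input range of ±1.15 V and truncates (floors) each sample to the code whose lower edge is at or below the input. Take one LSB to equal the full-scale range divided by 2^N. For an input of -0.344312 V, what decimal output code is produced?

Range = 1.15 − (-1.15) = 2.3 V. LSB = 2.3 V / 2^13 ≈ 280.8 µV.
code = ⌊(V_in − V_min)/LSB⌋ = ⌊(V_in − V_min) × 2^13 / range⌋
     = ⌊(-0.344312 − (-1.15)) × 8192 / 2.3⌋ = ⌊0.805688 × 8192/2.3⌋
     = ⌊2869.650⌋ = 2869.

2869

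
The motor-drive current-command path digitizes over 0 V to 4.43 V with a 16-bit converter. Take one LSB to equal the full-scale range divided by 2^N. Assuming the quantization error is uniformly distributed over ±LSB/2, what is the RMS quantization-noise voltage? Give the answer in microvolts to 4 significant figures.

19.51 µV

Range is 4.43 V.
One LSB is 4.43 V / 65536 = 67.5964 µV.
V_rms = LSB/√12 = 67.5964 µV / √12 = 19.51 µV.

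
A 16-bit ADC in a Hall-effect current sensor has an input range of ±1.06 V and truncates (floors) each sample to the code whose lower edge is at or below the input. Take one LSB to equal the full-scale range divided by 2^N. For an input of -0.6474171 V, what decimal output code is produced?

The full-scale span is 1.06 − (-1.06) = 2.12 V. LSB = 2.12 V / 2^16 ≈ 32.35 µV.
(V_in − V_min) × 2^16/range = (-0.6474171 − (-1.06)) × 65536/2.12 = 12754.261.
Floor → code = 12754.

12754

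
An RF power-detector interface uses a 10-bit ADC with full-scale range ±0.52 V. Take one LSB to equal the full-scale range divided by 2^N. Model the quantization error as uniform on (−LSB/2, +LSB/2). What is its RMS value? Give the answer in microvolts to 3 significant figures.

293 µV

The full-scale span is 0.52 − (-0.52) = 1.04 V.
LSB = 1.04 V ÷ 2^10 = 1.04/1024 V = 1.0156 mV.
For a uniform distribution on [−LSB/2, +LSB/2], V_rms = LSB/√12 = 1.0156 mV/3.4641 = 293 µV.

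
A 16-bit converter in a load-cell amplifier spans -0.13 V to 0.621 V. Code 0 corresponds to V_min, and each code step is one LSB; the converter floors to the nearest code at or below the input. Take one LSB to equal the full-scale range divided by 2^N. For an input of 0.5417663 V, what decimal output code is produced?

Full-scale range = 0.621 V − (-0.13 V) = 0.751 V. LSB = 0.751 V / 2^16 ≈ 11.46 µV.
V_in − V_min = 0.5417663 − (-0.13) = 0.6717663 V.
Divide by LSB: 0.6717663 × 65536/0.751 = 58621.6728.
Truncating gives code 58621.

58621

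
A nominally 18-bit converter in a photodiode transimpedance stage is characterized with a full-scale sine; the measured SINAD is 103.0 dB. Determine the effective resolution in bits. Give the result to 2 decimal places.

16.82 bits

ENOB = (103.0 − 1.76)/6.02 = 16.8173 bits.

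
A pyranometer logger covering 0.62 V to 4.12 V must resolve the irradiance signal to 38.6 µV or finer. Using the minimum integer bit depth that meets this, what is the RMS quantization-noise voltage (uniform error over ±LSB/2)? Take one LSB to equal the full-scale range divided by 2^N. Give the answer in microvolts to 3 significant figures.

7.71 µV

Span: 4.12 V − (0.62 V) = 3.5 V.
Need 2^N ≥ 3.5 V / 38.6 µV = 90670 → N_min = 17.
One LSB is 3.5 V / 131072 = 26.703 µV.
RMS noise = LSB/√12 = 7.71 µV.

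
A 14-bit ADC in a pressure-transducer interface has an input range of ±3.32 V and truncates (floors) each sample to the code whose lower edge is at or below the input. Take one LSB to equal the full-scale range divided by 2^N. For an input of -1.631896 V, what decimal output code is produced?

Range = 3.32 − (-3.32) = 6.64 V. LSB = 6.64 V / 2^14 ≈ 405.3 µV.
(V_in − V_min) × 2^14/range = (-1.631896 − (-3.32)) × 16384/6.64 = 4165.346.
Floor → code = 4165.

4165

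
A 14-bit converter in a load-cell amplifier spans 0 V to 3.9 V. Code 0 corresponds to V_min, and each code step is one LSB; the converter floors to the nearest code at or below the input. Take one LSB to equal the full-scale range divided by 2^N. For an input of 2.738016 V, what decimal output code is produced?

V_FS = 3.9 V. LSB = 3.9 V / 2^14 ≈ 238.0 µV.
(V_in − V_min) × 2^14/range = (2.738016 − (0)) × 16384/3.9 = 11502.475.
Floor → code = 11502.

11502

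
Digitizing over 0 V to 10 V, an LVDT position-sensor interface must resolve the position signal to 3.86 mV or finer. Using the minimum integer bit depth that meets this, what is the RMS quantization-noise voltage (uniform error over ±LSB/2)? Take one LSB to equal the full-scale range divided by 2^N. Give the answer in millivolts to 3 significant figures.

0.705 mV

Span = 10 V.
Required number of levels: 10/3.86 mV = 2590.7; smallest N with 2^N ≥ that is 12.
LSB = 10 V / 2^12 = 2.4414 mV.
RMS noise = LSB/√12 = 0.705 mV.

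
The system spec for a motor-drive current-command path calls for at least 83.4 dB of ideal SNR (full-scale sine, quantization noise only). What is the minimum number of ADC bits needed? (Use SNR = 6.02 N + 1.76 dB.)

14 bits

N ≥ (83.4 − 1.76)/6.02 = 13.561 → N_min = 14.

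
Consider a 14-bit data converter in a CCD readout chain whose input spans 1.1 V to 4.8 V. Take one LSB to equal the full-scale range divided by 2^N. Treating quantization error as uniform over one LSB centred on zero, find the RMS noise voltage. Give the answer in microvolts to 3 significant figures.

Full-scale range = 4.8 V − (1.1 V) = 3.7 V.
Step size = 3.7/16384 V = 225.83 µV.
For a uniform distribution on [−LSB/2, +LSB/2], V_rms = LSB/√12 = 225.83 µV/3.4641 = 65.2 µV.

65.2 µV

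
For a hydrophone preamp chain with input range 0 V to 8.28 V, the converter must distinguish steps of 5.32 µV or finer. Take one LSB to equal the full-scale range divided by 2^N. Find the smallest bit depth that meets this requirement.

Span = 8.28 V.
Levels needed ≥ 8.28/5.32 µV = 1.556e6. 2^21 = 2097152 suffices, so N_min = 21.

21 bits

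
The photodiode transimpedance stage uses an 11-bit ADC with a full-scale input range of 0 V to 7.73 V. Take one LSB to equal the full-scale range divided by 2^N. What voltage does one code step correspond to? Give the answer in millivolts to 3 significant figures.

3.77 mV

V_FS = 7.73 V.
There are 2^11 = 2048 steps.
Step size = 7.73/2048 V = 3.77 mV.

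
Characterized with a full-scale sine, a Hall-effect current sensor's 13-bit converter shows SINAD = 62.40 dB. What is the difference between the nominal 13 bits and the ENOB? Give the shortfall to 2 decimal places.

2.93 bits

ENOB = (SINAD − 1.76)/6.02 = (62.40 − 1.76)/6.02 = 10.0731 bits.
Shortfall = 13 − 10.0731 = 2.9269 bits.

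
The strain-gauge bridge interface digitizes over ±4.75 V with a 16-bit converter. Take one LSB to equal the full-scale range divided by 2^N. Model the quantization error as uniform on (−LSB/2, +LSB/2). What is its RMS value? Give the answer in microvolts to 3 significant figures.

41.8 µV

Full-scale range = 4.75 V − (-4.75 V) = 9.5 V.
LSB = 9.5 V / 2^16 = 144.96 µV.
For a uniform distribution on [−LSB/2, +LSB/2], V_rms = LSB/√12 = 144.96 µV/3.4641 = 41.8 µV.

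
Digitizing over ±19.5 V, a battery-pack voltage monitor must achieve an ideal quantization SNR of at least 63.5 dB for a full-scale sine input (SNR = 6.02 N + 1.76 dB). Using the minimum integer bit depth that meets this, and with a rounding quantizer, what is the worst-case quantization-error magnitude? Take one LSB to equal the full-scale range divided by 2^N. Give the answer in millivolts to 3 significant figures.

The full-scale span is 19.5 − (-19.5) = 39 V.
6.02 N + 1.76 ≥ 63.5 gives N ≥ 10.256, so the minimum integer is 11.
LSB = 39 V ÷ 2^11 = 39/2048 V = 19.043 mV.
|e|_max = LSB/2 = 9.52 mV.

9.52 mV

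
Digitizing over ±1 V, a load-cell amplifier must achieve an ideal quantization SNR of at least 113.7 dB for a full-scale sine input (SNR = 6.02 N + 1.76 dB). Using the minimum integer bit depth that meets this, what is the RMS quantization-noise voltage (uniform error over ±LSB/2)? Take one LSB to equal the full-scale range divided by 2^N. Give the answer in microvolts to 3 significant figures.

The full-scale span is 1 − (-1) = 2 V.
Required N = ⌈(113.7 − 1.76)/6.02⌉ = ⌈18.595⌉ = 19.
LSB = 2 V / 2^19 = 3.8147 µV.
V_rms = LSB/√12 = 1.10 µV.

1.10 µV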